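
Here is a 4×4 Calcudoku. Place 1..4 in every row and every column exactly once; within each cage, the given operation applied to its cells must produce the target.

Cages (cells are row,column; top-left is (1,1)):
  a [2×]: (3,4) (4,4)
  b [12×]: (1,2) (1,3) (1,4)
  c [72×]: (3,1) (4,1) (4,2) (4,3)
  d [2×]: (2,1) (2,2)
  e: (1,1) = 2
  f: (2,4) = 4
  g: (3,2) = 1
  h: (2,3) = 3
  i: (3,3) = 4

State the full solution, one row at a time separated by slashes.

2 4 1 3 / 1 2 3 4 / 3 1 4 2 / 4 3 2 1

E is a freebie, leaving (1,1) = 2.
Column 1 already has 2, which forces (2,1) = 1.
Row 2 already has 1, which forces (2,2) = 2.
Cage h is given, leaving (2,3) = 3.
F is a freebie, so (2,4) = 4.
The 4 cells of cage c must have product 72; hence (3,1) = 3.
Cage g is a single given cell, leaving (3,2) = 1.
Cage i is a single given cell, which forces (3,3) = 4.
1 is placed in row 3, which forces (3,4) = 2.
Column 1 already has 2, leaving (4,1) = 4.
Row 4 now contains 4; hence (4,2) = 3.
Column 3 already has 4, which forces (4,3) = 2.
2 is placed in column 4, which forces (4,4) = 1.
Column 2 already has 3, so (1,2) = 4.
Column 3 already has 4, so (1,3) = 1.
Column 4 now contains 1, so (1,4) = 3.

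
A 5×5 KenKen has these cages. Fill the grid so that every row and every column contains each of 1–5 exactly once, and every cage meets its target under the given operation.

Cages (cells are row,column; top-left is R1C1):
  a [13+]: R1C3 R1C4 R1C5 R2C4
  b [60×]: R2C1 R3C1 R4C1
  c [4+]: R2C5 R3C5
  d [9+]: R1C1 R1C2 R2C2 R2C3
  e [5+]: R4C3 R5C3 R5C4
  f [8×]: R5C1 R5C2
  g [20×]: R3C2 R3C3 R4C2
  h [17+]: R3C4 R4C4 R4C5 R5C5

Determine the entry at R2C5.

3

The only place for 2 in row 3 is R3C3.
Cage g has product 20; hence R3C2 = 5.
Cage g has product 20, leaving R4C2 = 2.
2 is placed in column 3, which forces R4C3 = 1.
Column 2 already has 2, which forces R5C2 = 4.
Cage e needs sum 5; hence R5C3 = 3.
Cage e has sum 5; hence R5C4 = 1.
Row 5 now contains 3, so R5C5 = 5.
Cage d needs sum 9, leaving R1C1 = 1.
Cage d needs sum 9, so R1C2 = 3.
Row 1 already has 3, which forces R1C5 = 2.
The 4 cells of cage d must have sum 9, so R2C2 = 1.
Cage d has sum 9, so R2C3 = 4.
1 is placed in row 2, so R2C5 = 3.
Column 5 already has 3, so R3C5 = 1.
The 4 cells of cage h must have sum 17, so R4C4 = 5.
Column 5 already has 3; hence R4C5 = 4.
Row 5 already has 4, leaving R5C1 = 2.
4 is placed in column 3, which forces R1C3 = 5.
Column 4 already has 5; hence R1C4 = 4.
Row 2 now contains 3; hence R2C1 = 5.
Column 4 already has 5, so R2C4 = 2.
The 3 cells of cage b must have product 60, leaving R3C1 = 4.
Cage h needs sum 17; hence R3C4 = 3.
4 is placed in row 4; hence R4C1 = 3.
Completed grid: 1 3 5 4 2 / 5 1 4 2 3 / 4 5 2 3 1 / 3 2 1 5 4 / 2 4 3 1 5.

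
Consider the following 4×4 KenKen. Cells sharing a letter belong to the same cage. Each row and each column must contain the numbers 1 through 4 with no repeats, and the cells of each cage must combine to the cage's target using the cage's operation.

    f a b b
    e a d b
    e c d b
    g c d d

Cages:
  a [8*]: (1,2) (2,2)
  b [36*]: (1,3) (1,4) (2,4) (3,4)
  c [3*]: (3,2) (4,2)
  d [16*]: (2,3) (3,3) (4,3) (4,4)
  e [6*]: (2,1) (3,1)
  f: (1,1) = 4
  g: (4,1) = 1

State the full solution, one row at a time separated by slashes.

4 2 3 1 / 2 4 1 3 / 3 1 2 4 / 1 3 4 2

Cage f is given, so (1,1) = 4.
4 is placed in row 1, so (1,2) = 2.
The 4 cells of cage b must have product 36, so (1,3) = 3.
4 is placed in row 1, which forces (1,4) = 1.
Column 2 already has 2, which forces (2,2) = 4.
Row 2 already has 4, so (2,4) = 3.
Column 4 now contains 3, so (3,4) = 4.
Cage g is given, leaving (4,1) = 1.
Row 4 now contains 1, leaving (4,2) = 3.
Row 4 now contains 1, which forces (4,3) = 4.
Cage d needs product 16, so (4,4) = 2.
Row 2 now contains 3, so (2,1) = 2.
Row 2 now contains 2, so (2,3) = 1.
The two cells of cage e must have product 6; hence (3,1) = 3.
Column 2 now contains 3, so (3,2) = 1.
1 is placed in column 3, which forces (3,3) = 2.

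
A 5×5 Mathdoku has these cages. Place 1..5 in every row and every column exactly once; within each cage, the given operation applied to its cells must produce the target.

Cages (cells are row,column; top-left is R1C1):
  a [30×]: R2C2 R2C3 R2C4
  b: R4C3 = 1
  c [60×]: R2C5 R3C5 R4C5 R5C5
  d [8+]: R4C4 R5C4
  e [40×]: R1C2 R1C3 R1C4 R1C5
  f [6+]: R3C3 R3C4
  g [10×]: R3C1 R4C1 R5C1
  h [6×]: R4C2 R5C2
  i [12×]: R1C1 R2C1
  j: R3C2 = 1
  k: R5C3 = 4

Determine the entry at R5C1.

1

Cage j is a single given cell, leaving R3C2 = 1.
Cage b is a single given cell, leaving R4C3 = 1.
K is a freebie, which forces R5C3 = 4.
The two cells of cage f must have sum 6, so R3C3 = 2.
The two cells of cage f must have sum 6, so R3C4 = 4.
The 3 cells of cage g must have product 10, leaving R5C1 = 1.
Column 3 already has 2, so R1C3 = 5.
Column 3 now contains 5, which forces R2C3 = 3.
The 4 cells of cage c must have product 60, leaving R2C5 = 1.
Row 3 now contains 2, leaving R3C1 = 5.
Row 3 now contains 5, leaving R3C5 = 3.
The 3 cells of cage g must have product 10, leaving R4C1 = 2.
Row 4 already has 2, leaving R4C2 = 3.
Row 4 now contains 3, leaving R4C4 = 5.
The 4 cells of cage c must have product 60; hence R4C5 = 4.
Column 2 already has 3, which forces R5C2 = 2.
5 is placed in column 4, so R5C4 = 3.
Column 5 now contains 3, which forces R5C5 = 5.
Cage i needs two cells with product 12; hence R1C1 = 3.
Column 2 already has 2, which forces R1C2 = 4.
The 4 cells of cage e must have product 40, which forces R1C4 = 1.
Column 5 already has 4, leaving R1C5 = 2.
3 is placed in row 2, which forces R2C1 = 4.
Column 2 already has 2, so R2C2 = 5.
5 is placed in column 4; hence R2C4 = 2.
The full grid is 3 4 5 1 2 / 4 5 3 2 1 / 5 1 2 4 3 / 2 3 1 5 4 / 1 2 4 3 5.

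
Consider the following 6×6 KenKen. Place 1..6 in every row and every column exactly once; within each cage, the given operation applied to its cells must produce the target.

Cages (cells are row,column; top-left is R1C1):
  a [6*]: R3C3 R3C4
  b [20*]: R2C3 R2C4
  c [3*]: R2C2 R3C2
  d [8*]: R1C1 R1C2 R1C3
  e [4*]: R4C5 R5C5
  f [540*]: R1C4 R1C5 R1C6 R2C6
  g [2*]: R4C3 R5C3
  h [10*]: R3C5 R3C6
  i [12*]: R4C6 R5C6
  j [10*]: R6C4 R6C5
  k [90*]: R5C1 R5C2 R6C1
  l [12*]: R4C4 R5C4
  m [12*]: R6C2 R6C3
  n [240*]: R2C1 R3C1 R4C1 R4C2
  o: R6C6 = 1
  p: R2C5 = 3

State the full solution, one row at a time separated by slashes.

Cage p is given, leaving R2C5 = 3.
Cage f needs product 540; hence R2C6 = 6.
Cage o is a single given cell, so R6C6 = 1.
3 is placed in row 2, leaving R2C2 = 1.
The two cells of cage c must have product 3, so R3C2 = 3.
In row 2, 2 can only go at R2C1, so R2C1 = 2.
The only place for 4 in row 3 is R3C1.
4 is placed in column 1, which forces R1C1 = 1.
Row 6 needs a 4, and only R6C2 is open for it.
Column 2 already has 4; hence R1C2 = 2.
The 3 cells of cage d must have product 8; hence R1C3 = 4.
Column 3 already has 4, which forces R2C3 = 5.
Row 2 already has 5, so R2C4 = 4.
Cage m needs two cells with product 12; hence R6C3 = 3.
Cage k has product 90, so R5C1 = 3.
Row 5 already has 3, so R5C6 = 4.
The two cells of cage e must have product 4, leaving R4C5 = 4.
Column 6 already has 4, which forces R4C6 = 3.
Row 5 already has 4, which forces R5C5 = 1.
The 4 cells of cage f must have product 540; hence R1C4 = 3.
The 4 cells of cage f must have product 540, which forces R1C5 = 6.
Column 6 already has 3, so R1C6 = 5.
5 is placed in column 6, so R3C6 = 2.
Cage g's pair has product 2, so R4C3 = 1.
Row 5 already has 1, leaving R5C3 = 2.
Row 5 now contains 2; hence R5C4 = 6.
1 is placed in column 3; hence R3C3 = 6.
6 is placed in column 4, which forces R3C4 = 1.
2 is placed in row 3, which forces R3C5 = 5.
6 is placed in column 4, so R4C4 = 2.
Row 5 now contains 6, leaving R5C2 = 5.
Cage k has product 90, which forces R6C1 = 6.
Column 4 now contains 2; hence R6C4 = 5.
Column 5 now contains 5, leaving R6C5 = 2.
6 is placed in column 1, which forces R4C1 = 5.
Column 2 now contains 5, so R4C2 = 6.

1 2 4 3 6 5 / 2 1 5 4 3 6 / 4 3 6 1 5 2 / 5 6 1 2 4 3 / 3 5 2 6 1 4 / 6 4 3 5 2 1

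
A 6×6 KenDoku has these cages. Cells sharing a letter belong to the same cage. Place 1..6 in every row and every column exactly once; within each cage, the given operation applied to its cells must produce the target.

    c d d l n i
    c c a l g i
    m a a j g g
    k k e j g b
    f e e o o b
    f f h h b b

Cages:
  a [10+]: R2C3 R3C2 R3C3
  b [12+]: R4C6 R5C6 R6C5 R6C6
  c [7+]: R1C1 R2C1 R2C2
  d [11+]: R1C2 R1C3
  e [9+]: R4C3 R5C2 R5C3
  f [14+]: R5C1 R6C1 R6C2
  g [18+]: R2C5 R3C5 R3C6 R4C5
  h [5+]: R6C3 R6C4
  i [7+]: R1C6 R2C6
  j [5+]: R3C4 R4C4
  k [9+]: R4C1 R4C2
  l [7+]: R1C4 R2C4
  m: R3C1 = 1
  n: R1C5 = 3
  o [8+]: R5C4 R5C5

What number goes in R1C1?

Cage n is a single given cell, which forces R1C5 = 3.
Cage m is a single given cell, so R3C1 = 1.
In column 4, 5 can only go at R2C4, so R2C4 = 5.
Cage l needs two cells with sum 7; hence R1C4 = 2.
Row 1 now contains 2, so R1C1 = 4.
Row 1 already has 4; hence R1C6 = 1.
The 3 cells of cage c must have sum 7; hence R2C1 = 2.
Cage c has sum 7, which forces R2C2 = 1.
Cage j's pair has sum 5, leaving R3C4 = 4.
Cage j's pair has sum 5, which forces R4C4 = 1.
Column 4 already has 1; hence R6C4 = 3.
The 3 cells of cage a must have sum 10, so R2C3 = 3.
Cage i needs two cells with sum 7, which forces R2C6 = 6.
Cage f has sum 14, which forces R5C1 = 3.
Column 4 now contains 3; hence R5C4 = 6.
The two cells of cage o must have sum 8, which forces R5C5 = 2.
Cage h needs two cells with sum 5; hence R6C3 = 2.
Column 5 already has 2; hence R6C5 = 1.
Row 2 now contains 6, leaving R2C5 = 4.
Cage a has sum 10, leaving R3C2 = 2.
Column 3 now contains 2; hence R3C3 = 5.
Row 3 already has 5, so R3C5 = 6.
The 4 cells of cage g must have sum 18, leaving R3C6 = 3.
Cage e needs sum 9, leaving R4C3 = 4.
6 is placed in column 5; hence R4C5 = 5.
Cage b has sum 12; hence R4C6 = 2.
Cage e needs sum 9, so R5C2 = 4.
Cage e has sum 9, so R5C3 = 1.
4 is placed in row 5, which forces R5C6 = 5.
Column 6 now contains 5, which forces R6C6 = 4.
Cage d needs two cells with sum 11; hence R1C2 = 5.
Column 3 now contains 5; hence R1C3 = 6.
Row 4 already has 5, leaving R4C1 = 6.
4 is placed in row 4, which forces R4C2 = 3.
Column 1 already has 6, which forces R6C1 = 5.
Column 2 already has 5; hence R6C2 = 6.
Filled in: 4 5 6 2 3 1 / 2 1 3 5 4 6 / 1 2 5 4 6 3 / 6 3 4 1 5 2 / 3 4 1 6 2 5 / 5 6 2 3 1 4.

4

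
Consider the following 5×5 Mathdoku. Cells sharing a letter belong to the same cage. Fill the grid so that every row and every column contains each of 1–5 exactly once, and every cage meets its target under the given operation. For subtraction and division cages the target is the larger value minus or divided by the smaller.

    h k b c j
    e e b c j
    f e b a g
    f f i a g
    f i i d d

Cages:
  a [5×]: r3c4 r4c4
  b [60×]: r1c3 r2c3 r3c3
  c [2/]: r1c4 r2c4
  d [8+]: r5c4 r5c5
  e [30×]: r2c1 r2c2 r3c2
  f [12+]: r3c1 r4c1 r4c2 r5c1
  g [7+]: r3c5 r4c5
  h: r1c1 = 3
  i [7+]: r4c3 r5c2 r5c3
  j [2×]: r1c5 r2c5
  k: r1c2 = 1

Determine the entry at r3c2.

2

Cage h is given, which forces r1c1 = 3.
Cage k is given, so r1c2 = 1.
Row 1 now contains 1, so r1c5 = 2.
Column 5 already has 2, which forces r2c5 = 1.
2 is placed in row 1; hence r1c4 = 4.
Cage c's pair has quotient 2, leaving r2c4 = 2.
Row 1 now contains 4, so r1c3 = 5.
Row 2 now contains 2; hence r2c1 = 5.
Cage e needs product 30, which forces r2c2 = 3.
Row 2 now contains 3, so r2c3 = 4.
The 3 cells of cage e must have product 30, leaving r3c2 = 2.
Column 3 now contains 4, so r3c3 = 3.
Row 3 already has 3; hence r3c5 = 4.
Column 5 already has 4, leaving r4c5 = 3.
Column 2 already has 2, leaving r5c2 = 4.
3 is placed in column 5, so r5c5 = 5.
Row 3 already has 4; hence r3c1 = 1.
Row 3 now contains 1, which forces r3c4 = 5.
Cage f has sum 12, which forces r4c1 = 4.
4 is placed in column 2, which forces r4c2 = 5.
Column 4 already has 5, so r4c4 = 1.
Cage f needs sum 12, so r5c1 = 2.
2 is placed in row 5; hence r5c3 = 1.
5 is placed in row 5, which forces r5c4 = 3.
Row 4 already has 1, which forces r4c3 = 2.
The full grid is 3 1 5 4 2 / 5 3 4 2 1 / 1 2 3 5 4 / 4 5 2 1 3 / 2 4 1 3 5.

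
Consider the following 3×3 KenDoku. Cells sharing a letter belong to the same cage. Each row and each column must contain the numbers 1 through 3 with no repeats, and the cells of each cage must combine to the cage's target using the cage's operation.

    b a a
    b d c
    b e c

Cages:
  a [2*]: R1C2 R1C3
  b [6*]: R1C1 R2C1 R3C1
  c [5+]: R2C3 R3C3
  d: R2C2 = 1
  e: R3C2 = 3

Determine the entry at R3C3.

2

Cage d is a single given cell, leaving R2C2 = 1.
Cage e is given, so R3C2 = 3.
Row 3 now contains 3, so R3C3 = 2.
1 is placed in column 2, so R1C2 = 2.
Column 3 already has 2, leaving R1C3 = 1.
Column 3 already has 2; hence R2C3 = 3.
Row 3 already has 2; hence R3C1 = 1.
2 is placed in row 1, which forces R1C1 = 3.
3 is placed in row 2, leaving R2C1 = 2.
The full grid is 3 2 1 / 2 1 3 / 1 3 2.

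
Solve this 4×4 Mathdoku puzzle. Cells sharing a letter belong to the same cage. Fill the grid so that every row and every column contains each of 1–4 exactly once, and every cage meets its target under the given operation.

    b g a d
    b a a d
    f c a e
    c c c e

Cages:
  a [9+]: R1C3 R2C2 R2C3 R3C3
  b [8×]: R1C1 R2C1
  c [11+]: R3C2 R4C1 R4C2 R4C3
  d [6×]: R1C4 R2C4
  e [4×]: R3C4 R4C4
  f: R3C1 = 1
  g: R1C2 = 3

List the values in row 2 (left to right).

2 1 4 3

Cage g is a single given cell, leaving R1C2 = 3.
Row 1 already has 3, which forces R1C4 = 2.
Column 4 already has 2; hence R2C4 = 3.
F is a freebie, leaving R3C1 = 1.
1 is placed in row 3, which forces R3C4 = 4.
4 is placed in column 4, leaving R4C4 = 1.
Row 1 now contains 2, which forces R1C1 = 4.
Row 1 now contains 4, which forces R1C3 = 1.
Cage b's pair has product 8, which forces R2C1 = 2.
2 is placed in row 2, so R2C2 = 1.
1 is placed in column 3, which forces R2C3 = 4.
Row 3 now contains 4, so R3C2 = 2.
Row 3 already has 2, which forces R3C3 = 3.
2 is placed in column 1; hence R4C1 = 3.
Cage c needs sum 11, which forces R4C2 = 4.
Column 3 now contains 3; hence R4C3 = 2.
Filled in: 4 3 1 2 / 2 1 4 3 / 1 2 3 4 / 3 4 2 1.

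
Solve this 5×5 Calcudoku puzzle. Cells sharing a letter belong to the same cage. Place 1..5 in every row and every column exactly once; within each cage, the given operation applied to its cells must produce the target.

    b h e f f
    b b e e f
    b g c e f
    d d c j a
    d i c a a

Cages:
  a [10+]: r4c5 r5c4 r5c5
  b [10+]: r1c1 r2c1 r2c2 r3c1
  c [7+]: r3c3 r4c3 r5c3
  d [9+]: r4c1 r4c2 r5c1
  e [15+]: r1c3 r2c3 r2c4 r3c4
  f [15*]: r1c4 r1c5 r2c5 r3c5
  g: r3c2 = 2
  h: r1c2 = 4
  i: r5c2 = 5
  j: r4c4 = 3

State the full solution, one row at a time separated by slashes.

2 4 3 1 5 / 4 3 5 2 1 / 1 2 4 5 3 / 5 1 2 3 4 / 3 5 1 4 2

Cage h is a single given cell, so r1c2 = 4.
The 4 cells of cage f must have product 15, leaving r1c4 = 1.
Cage g is given, so r3c2 = 2.
Cage j is a single given cell; hence r4c4 = 3.
I is a freebie, so r5c2 = 5.
Cage d has sum 9, leaving r4c1 = 5.
Column 2 already has 5, leaving r4c2 = 1.
Row 4 already has 5, so r4c5 = 4.
Cage d needs sum 9, so r5c1 = 3.
Column 1 now contains 3, which forces r1c1 = 2.
1 is placed in column 2, which forces r2c2 = 3.
4 is placed in row 4; hence r4c3 = 2.
Cage a has sum 10; hence r5c4 = 4.
Cage a has sum 10, so r5c5 = 2.
Cage e needs sum 15, leaving r1c3 = 3.
3 is placed in row 1; hence r1c5 = 5.
Cage e needs sum 15, leaving r2c3 = 5.
Cage e needs sum 15, leaving r2c4 = 2.
Column 5 now contains 5; hence r2c5 = 1.
Cage c has sum 7; hence r3c3 = 4.
4 is placed in column 4, so r3c4 = 5.
1 is placed in column 5; hence r3c5 = 3.
4 is placed in row 5; hence r5c3 = 1.
Row 2 now contains 1, which forces r2c1 = 4.
Row 3 now contains 4, which forces r3c1 = 1.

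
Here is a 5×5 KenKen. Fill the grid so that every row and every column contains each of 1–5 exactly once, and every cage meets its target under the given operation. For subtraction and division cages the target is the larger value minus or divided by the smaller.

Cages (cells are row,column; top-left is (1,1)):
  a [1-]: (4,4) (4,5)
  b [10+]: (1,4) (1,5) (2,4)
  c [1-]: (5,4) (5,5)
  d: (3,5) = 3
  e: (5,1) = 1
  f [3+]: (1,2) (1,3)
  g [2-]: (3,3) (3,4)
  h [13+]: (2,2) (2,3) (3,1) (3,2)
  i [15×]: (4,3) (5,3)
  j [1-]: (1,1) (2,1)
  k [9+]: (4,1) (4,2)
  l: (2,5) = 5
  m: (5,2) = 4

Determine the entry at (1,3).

1

Cage l is given, which forces (2,5) = 5.
Cage d is a single given cell; hence (3,5) = 3.
E is a freebie, leaving (5,1) = 1.
Cage m is a single given cell, leaving (5,2) = 4.
4 is placed in row 5, so (5,5) = 2.
Cage k needs two cells with sum 9; hence (4,1) = 4.
Column 2 already has 4; hence (4,2) = 5.
Row 4 now contains 5, which forces (4,3) = 3.
Row 4 already has 3, leaving (4,4) = 2.
Row 4 now contains 4, leaving (4,5) = 1.
Column 3 now contains 3; hence (5,3) = 5.
The two cells of cage c must have difference 1; hence (5,4) = 3.
Column 4 now contains 2; hence (1,4) = 5.
1 is placed in column 5, leaving (1,5) = 4.
The 4 cells of cage h must have sum 13, so (2,2) = 3.
The 4 cells of cage h must have sum 13; hence (2,3) = 4.
Cage b needs sum 10; hence (2,4) = 1.
Cage h needs sum 13, leaving (3,1) = 5.
The 4 cells of cage h must have sum 13, so (3,2) = 1.
Cage g needs two cells with difference 2; hence (3,3) = 2.
Column 4 now contains 2, which forces (3,4) = 4.
Cage j's pair has difference 1, so (1,1) = 3.
Column 2 already has 1, so (1,2) = 2.
Column 3 now contains 2, so (1,3) = 1.
Row 2 already has 3, which forces (2,1) = 2.
The full grid is 3 2 1 5 4 / 2 3 4 1 5 / 5 1 2 4 3 / 4 5 3 2 1 / 1 4 5 3 2.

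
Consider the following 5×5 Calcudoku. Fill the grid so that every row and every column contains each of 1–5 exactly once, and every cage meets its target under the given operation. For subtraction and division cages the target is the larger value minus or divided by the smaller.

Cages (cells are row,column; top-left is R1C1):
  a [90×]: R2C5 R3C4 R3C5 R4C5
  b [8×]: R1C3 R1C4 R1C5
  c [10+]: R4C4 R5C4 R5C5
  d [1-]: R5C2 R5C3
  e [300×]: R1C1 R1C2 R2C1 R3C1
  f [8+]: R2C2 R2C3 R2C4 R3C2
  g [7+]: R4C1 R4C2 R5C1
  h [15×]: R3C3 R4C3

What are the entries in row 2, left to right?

5 2 1 4 3

The 4 cells of cage e must have product 300, which forces R1C2 = 5.
The 4 cells of cage a must have product 90; hence R3C4 = 3.
Row 3 now contains 3, so R3C3 = 5.
Row 3 already has 5, which forces R3C5 = 2.
The two cells of cage h must have product 15, so R4C3 = 3.
3 is placed in row 4, so R4C5 = 5.
The 4 cells of cage e must have product 300, so R1C1 = 3.
Cage e needs product 300; hence R2C1 = 5.
Column 5 now contains 5, so R2C5 = 3.
Row 3 already has 5; hence R3C1 = 4.
2 is placed in row 3, so R3C2 = 1.
Cage g has sum 7, leaving R4C2 = 4.
4 is placed in row 4; hence R4C4 = 1.
Column 2 already has 4, which forces R2C2 = 2.
Cage f has sum 8, which forces R2C3 = 1.
Cage f needs sum 8, leaving R2C4 = 4.
1 is placed in row 4, which forces R4C1 = 2.
Cage g needs sum 7, which forces R5C1 = 1.
Column 2 already has 2, leaving R5C2 = 3.
Cage c has sum 10, leaving R5C4 = 5.
Cage c has sum 10, leaving R5C5 = 4.
Cage b needs product 8, leaving R1C3 = 4.
Column 4 already has 4; hence R1C4 = 2.
Column 5 already has 4, so R1C5 = 1.
Row 5 already has 4; hence R5C3 = 2.
The full grid is 3 5 4 2 1 / 5 2 1 4 3 / 4 1 5 3 2 / 2 4 3 1 5 / 1 3 2 5 4.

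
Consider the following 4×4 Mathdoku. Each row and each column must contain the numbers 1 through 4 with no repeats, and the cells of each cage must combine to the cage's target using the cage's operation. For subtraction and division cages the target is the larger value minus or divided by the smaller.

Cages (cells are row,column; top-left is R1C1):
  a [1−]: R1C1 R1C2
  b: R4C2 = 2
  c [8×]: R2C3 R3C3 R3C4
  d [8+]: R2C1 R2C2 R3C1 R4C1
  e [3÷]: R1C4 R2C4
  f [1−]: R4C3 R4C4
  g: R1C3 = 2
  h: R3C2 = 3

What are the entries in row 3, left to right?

Cage g is a single given cell, so R1C3 = 2.
Cage h is given, so R3C2 = 3.
B is a freebie; hence R4C2 = 2.
Cage a needs two cells with difference 1, so R1C1 = 3.
The two cells of cage a must have difference 1, leaving R1C2 = 4.
Row 1 now contains 3; hence R1C4 = 1.
2 is placed in column 2, which forces R2C2 = 1.
1 is placed in row 2, so R2C3 = 4.
Column 4 now contains 1, which forces R2C4 = 3.
Column 3 now contains 4; hence R3C3 = 1.
Cage c needs product 8, which forces R3C4 = 2.
Column 3 now contains 4, so R4C3 = 3.
3 is placed in column 4, leaving R4C4 = 4.
Row 2 already has 4, which forces R2C1 = 2.
Row 3 now contains 2, so R3C1 = 4.
4 is placed in row 4, so R4C1 = 1.
The full grid is 3 4 2 1 / 2 1 4 3 / 4 3 1 2 / 1 2 3 4.

4 3 1 2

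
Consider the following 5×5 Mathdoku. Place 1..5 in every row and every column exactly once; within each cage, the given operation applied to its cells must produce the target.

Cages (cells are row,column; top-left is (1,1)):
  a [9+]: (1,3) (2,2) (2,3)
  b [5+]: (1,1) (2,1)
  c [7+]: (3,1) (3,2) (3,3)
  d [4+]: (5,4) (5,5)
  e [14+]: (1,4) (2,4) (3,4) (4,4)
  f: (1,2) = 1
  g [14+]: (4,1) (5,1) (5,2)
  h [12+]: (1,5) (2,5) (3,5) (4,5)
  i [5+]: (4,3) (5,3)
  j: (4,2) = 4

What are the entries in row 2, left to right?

2 3 1 5 4

Cage f is a single given cell, so (1,2) = 1.
Cage g needs sum 14, so (4,1) = 5.
J is a freebie, so (4,2) = 4.
Cage g needs sum 14; hence (5,1) = 4.
Cage g has sum 14, leaving (5,2) = 5.
Cage c has sum 7, which forces (3,1) = 1.
Column 2 already has 4, so (3,2) = 2.
Cage c has sum 7, leaving (3,3) = 4.
Row 3 now contains 4, which forces (3,5) = 5.
Cage a has sum 9, leaving (1,3) = 5.
Row 1 already has 5, so (1,4) = 4.
Row 1 already has 4, which forces (1,5) = 2.
2 is placed in column 2; hence (2,2) = 3.
The 3 cells of cage a must have sum 9; hence (2,3) = 1.
4 is placed in column 4, so (2,4) = 5.
1 is placed in row 2, leaving (2,5) = 4.
5 is placed in row 3, so (3,4) = 3.
Cage e needs sum 14, which forces (4,4) = 2.
2 is placed in column 5; hence (4,5) = 1.
Column 4 now contains 3, so (5,4) = 1.
Column 5 now contains 1, so (5,5) = 3.
Row 1 already has 2, leaving (1,1) = 3.
Row 2 now contains 3, leaving (2,1) = 2.
Row 4 now contains 2, which forces (4,3) = 3.
3 is placed in row 5, so (5,3) = 2.
Filled in: 3 1 5 4 2 / 2 3 1 5 4 / 1 2 4 3 5 / 5 4 3 2 1 / 4 5 2 1 3.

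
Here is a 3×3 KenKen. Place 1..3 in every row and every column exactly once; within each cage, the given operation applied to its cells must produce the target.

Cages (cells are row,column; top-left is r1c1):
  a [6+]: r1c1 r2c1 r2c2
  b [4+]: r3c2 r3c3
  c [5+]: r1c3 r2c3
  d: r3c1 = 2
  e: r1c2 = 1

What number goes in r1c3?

Cage e is a single given cell, leaving r1c2 = 1.
Cage d is a single given cell, so r3c1 = 2.
Column 2 already has 1; hence r3c2 = 3.
Row 3 already has 3; hence r3c3 = 1.
Column 1 now contains 2; hence r1c1 = 3.
Row 1 already has 3; hence r1c3 = 2.
Cage a has sum 6, which forces r2c1 = 1.
Column 2 now contains 3, so r2c2 = 2.
Column 3 already has 2, so r2c3 = 3.
Filled in: 3 1 2 / 1 2 3 / 2 3 1.

2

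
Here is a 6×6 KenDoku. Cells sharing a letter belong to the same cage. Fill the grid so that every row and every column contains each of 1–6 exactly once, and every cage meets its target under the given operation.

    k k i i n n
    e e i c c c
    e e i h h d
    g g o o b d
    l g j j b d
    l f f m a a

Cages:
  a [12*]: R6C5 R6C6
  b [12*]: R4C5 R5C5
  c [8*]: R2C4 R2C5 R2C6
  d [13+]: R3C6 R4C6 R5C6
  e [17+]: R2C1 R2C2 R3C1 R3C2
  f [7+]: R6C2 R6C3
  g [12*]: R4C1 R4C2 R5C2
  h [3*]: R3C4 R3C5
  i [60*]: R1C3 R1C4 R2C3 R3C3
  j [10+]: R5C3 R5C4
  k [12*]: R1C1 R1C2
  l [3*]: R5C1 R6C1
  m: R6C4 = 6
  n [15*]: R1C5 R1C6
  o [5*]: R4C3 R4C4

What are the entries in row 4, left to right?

Cage m is a single given cell, so R6C4 = 6.
The two cells of cage j must have sum 10; hence R5C3 = 6.
Column 4 already has 6, which forces R5C4 = 4.
In row 5, 5 can only go at R5C6, so R5C6 = 5.
Cage n needs two cells with product 15; hence R1C5 = 5.
Column 6 now contains 5; hence R1C6 = 3.
Column 6 now contains 3, so R6C6 = 4.
Cage i has product 60, leaving R1C3 = 4.
The 4 cells of cage i must have product 60, which forces R1C4 = 1.
Column 4 already has 1, so R2C4 = 2.
Cage c needs product 8, so R2C5 = 4.
2 is placed in row 2, so R2C6 = 1.
Column 4 already has 1, so R3C4 = 3.
Row 3 now contains 3, which forces R3C5 = 1.
Column 4 already has 1, so R4C4 = 5.
4 is placed in column 5; hence R4C5 = 6.
Row 4 now contains 6; hence R4C6 = 2.
Row 6 already has 4, which forces R6C5 = 3.
Cage i has product 60, so R2C3 = 3.
Row 3 now contains 3, so R3C3 = 5.
Column 6 now contains 2, leaving R3C6 = 6.
Row 4 now contains 5, so R4C3 = 1.
Cage l's pair has product 3, leaving R5C1 = 3.
Row 5 already has 3, so R5C2 = 1.
Column 5 now contains 3, so R5C5 = 2.
3 is placed in row 6, leaving R6C1 = 1.
5 is placed in column 3, so R6C3 = 2.
Column 1 already has 3, which forces R4C1 = 4.
Cage g has product 12, leaving R4C2 = 3.
2 is placed in row 6, which forces R6C2 = 5.
Cage e needs sum 17; hence R2C1 = 5.
Column 2 now contains 5, leaving R2C2 = 6.
4 is placed in column 1, leaving R3C1 = 2.
Cage e needs sum 17, so R3C2 = 4.
Column 1 already has 2; hence R1C1 = 6.
Column 2 now contains 6, which forces R1C2 = 2.
Filled in: 6 2 4 1 5 3 / 5 6 3 2 4 1 / 2 4 5 3 1 6 / 4 3 1 5 6 2 / 3 1 6 4 2 5 / 1 5 2 6 3 4.

4 3 1 5 6 2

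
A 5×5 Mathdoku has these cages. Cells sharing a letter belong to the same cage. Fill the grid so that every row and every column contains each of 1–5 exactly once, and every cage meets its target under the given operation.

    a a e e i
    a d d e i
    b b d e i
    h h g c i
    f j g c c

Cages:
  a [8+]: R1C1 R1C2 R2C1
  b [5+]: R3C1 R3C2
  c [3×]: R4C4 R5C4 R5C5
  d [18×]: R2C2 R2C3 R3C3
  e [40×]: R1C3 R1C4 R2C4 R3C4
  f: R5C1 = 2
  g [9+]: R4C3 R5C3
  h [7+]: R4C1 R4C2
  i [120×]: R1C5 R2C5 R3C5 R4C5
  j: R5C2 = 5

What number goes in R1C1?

The 3 cells of cage d must have product 18, which forces R2C2 = 3.
Cage d has product 18, leaving R2C3 = 2.
Cage d needs product 18, leaving R3C3 = 3.
Cage c has product 3, so R4C4 = 1.
Cage f is given; hence R5C1 = 2.
Cage j is given, leaving R5C2 = 5.
Row 5 already has 5, so R5C3 = 4.
The 3 cells of cage c must have product 3, which forces R5C4 = 3.
The 3 cells of cage c must have product 3, so R5C5 = 1.
Cage e needs product 40; hence R1C3 = 1.
Column 3 now contains 4; hence R4C3 = 5.
The 3 cells of cage a must have sum 8, so R2C1 = 1.
Column 1 now contains 1, which forces R3C1 = 4.
Row 3 now contains 4, so R3C2 = 1.
5 is placed in row 4, so R4C1 = 3.
Cage h needs two cells with sum 7; hence R4C2 = 4.
Row 4 already has 4; hence R4C5 = 2.
Column 1 already has 3, leaving R1C1 = 5.
4 is placed in column 2, so R1C2 = 2.
Row 1 now contains 2, leaving R1C4 = 4.
Cage i has product 120, leaving R1C5 = 3.
Column 4 already has 4, leaving R2C4 = 5.
Cage i needs product 120, which forces R2C5 = 4.
Column 4 already has 5, leaving R3C4 = 2.
2 is placed in column 5; hence R3C5 = 5.
Completed grid: 5 2 1 4 3 / 1 3 2 5 4 / 4 1 3 2 5 / 3 4 5 1 2 / 2 5 4 3 1.

5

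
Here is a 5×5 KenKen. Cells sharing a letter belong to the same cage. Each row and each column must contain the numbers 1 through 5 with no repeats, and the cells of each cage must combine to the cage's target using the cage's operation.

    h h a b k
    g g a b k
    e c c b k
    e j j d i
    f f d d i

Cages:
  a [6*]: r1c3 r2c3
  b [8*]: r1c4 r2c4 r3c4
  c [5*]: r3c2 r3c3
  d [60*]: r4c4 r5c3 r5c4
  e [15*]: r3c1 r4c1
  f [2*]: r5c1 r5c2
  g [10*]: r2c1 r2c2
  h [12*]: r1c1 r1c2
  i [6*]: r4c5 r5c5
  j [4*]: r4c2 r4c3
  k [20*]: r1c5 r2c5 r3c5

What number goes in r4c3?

1

In row 1, 5 can only go at r1c5, so r1c5 = 5.
Row 1 needs a 1, and only r1c4 is open for it.
The only place for 2 in row 1 is r1c3.
2 is placed in column 3; hence r2c3 = 3.
The only place for 1 in row 2 is r2c5.
Column 5 now contains 1, leaving r3c5 = 4.
Cage b has product 8, which forces r2c4 = 4.
Row 3 already has 4, so r3c4 = 2.
Cage d has product 60, leaving r5c3 = 4.
The two cells of cage j must have product 4, which forces r4c2 = 4.
Column 3 already has 4; hence r4c3 = 1.
Cage h needs two cells with product 12, leaving r1c1 = 4.
Column 2 already has 4, which forces r1c2 = 3.
Cage c needs two cells with product 5, leaving r3c2 = 1.
1 is placed in column 3, so r3c3 = 5.
1 is placed in column 2, so r5c2 = 2.
2 is placed in row 5, so r5c5 = 3.
Cage g's pair has product 10, so r2c1 = 2.
2 is placed in column 2; hence r2c2 = 5.
Row 3 now contains 5, which forces r3c1 = 3.
Cage e needs two cells with product 15, leaving r4c1 = 5.
Cage d needs product 60, leaving r4c4 = 3.
Column 5 already has 3, so r4c5 = 2.
2 is placed in row 5, which forces r5c1 = 1.
Row 5 already has 3; hence r5c4 = 5.
Completed grid: 4 3 2 1 5 / 2 5 3 4 1 / 3 1 5 2 4 / 5 4 1 3 2 / 1 2 4 5 3.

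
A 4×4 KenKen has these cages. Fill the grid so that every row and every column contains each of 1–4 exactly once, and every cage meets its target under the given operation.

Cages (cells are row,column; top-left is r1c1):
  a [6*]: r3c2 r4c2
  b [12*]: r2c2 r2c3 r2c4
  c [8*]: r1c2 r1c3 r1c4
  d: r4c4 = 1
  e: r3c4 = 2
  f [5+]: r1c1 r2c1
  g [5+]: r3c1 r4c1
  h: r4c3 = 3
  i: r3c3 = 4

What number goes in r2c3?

1

I is a freebie, which forces r3c3 = 4.
Cage e is given, so r3c4 = 2.
Cage h is given; hence r4c3 = 3.
D is a freebie; hence r4c4 = 1.
Column 4 now contains 1, leaving r1c4 = 4.
Column 3 now contains 3, leaving r2c3 = 1.
4 is placed in column 4, which forces r2c4 = 3.
Row 3 already has 2, which forces r3c2 = 3.
3 is placed in row 4, so r4c2 = 2.
2 is placed in column 2, leaving r1c2 = 1.
Column 3 now contains 1, leaving r1c3 = 2.
Row 2 already has 3; hence r2c2 = 4.
3 is placed in row 3; hence r3c1 = 1.
2 is placed in row 4, so r4c1 = 4.
Row 1 already has 1, leaving r1c1 = 3.
Row 2 now contains 4, leaving r2c1 = 2.
Completed grid: 3 1 2 4 / 2 4 1 3 / 1 3 4 2 / 4 2 3 1.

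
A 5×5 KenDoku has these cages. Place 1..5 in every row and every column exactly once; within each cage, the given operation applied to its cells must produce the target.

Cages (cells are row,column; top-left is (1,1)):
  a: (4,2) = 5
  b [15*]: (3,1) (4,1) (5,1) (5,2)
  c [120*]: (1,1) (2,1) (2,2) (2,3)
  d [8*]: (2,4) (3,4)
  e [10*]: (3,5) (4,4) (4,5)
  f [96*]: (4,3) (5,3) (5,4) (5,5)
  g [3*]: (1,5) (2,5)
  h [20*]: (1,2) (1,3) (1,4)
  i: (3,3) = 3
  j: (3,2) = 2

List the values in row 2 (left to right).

J is a freebie; hence (3,2) = 2.
Cage i is given, leaving (3,3) = 3.
Row 3 now contains 2; hence (3,4) = 4.
A is a freebie, which forces (4,2) = 5.
Cage f needs product 96; hence (4,3) = 4.
Cage b needs product 15, so (5,2) = 1.
Column 3 already has 3, which forces (5,3) = 2.
Row 5 now contains 2; hence (5,4) = 3.
Row 5 already has 3, leaving (5,5) = 4.
Column 2 now contains 1, leaving (1,2) = 4.
4 is placed in column 2; hence (2,2) = 3.
Column 3 now contains 2, which forces (2,3) = 5.
4 is placed in column 4, so (2,4) = 2.
Row 2 now contains 3; hence (2,5) = 1.
Cage b has product 15, which forces (3,1) = 1.
Cage e has product 10, which forces (3,5) = 5.
Cage b has product 15, leaving (4,1) = 3.
Column 4 already has 2, so (4,4) = 1.
Column 5 now contains 1, which forces (4,5) = 2.
Row 5 already has 3, so (5,1) = 5.
3 is placed in column 1; hence (1,1) = 2.
Column 3 now contains 5, leaving (1,3) = 1.
Column 4 now contains 1, leaving (1,4) = 5.
Column 5 now contains 1, which forces (1,5) = 3.
Row 2 already has 2; hence (2,1) = 4.
The full grid is 2 4 1 5 3 / 4 3 5 2 1 / 1 2 3 4 5 / 3 5 4 1 2 / 5 1 2 3 4.

4 3 5 2 1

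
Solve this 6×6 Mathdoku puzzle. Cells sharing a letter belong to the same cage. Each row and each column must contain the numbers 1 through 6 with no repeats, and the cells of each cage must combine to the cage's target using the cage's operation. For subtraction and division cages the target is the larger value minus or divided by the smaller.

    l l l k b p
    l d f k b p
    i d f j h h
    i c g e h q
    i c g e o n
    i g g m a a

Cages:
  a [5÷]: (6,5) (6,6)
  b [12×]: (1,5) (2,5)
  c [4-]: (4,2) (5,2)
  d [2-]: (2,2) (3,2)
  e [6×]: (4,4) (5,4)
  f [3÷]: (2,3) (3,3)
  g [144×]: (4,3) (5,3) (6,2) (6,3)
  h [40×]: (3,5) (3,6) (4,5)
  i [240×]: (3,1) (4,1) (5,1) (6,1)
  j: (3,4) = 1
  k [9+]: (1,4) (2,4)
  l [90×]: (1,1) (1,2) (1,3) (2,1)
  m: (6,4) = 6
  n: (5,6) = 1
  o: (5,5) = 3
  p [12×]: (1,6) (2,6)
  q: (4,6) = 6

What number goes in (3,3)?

3

Cage j is given; hence (3,4) = 1.
Cage q is a single given cell, so (4,6) = 6.
Cage o is given, which forces (5,5) = 3.
Cage n is given, so (5,6) = 1.
Cage m is a single given cell, leaving (6,4) = 6.
Column 6 now contains 1, so (6,6) = 5.
The two cells of cage e must have product 6, which forces (4,4) = 3.
Cage g has product 144, which forces (5,3) = 6.
Column 4 now contains 6; hence (5,4) = 2.
Row 6 already has 5; hence (6,5) = 1.
Cage f's pair has quotient 3; hence (2,3) = 1.
Cage i has product 240; hence (3,1) = 6.
Cage f's pair has quotient 3, so (3,3) = 3.
Cage c needs two cells with difference 4, which forces (4,2) = 1.
Row 5 already has 6, leaving (5,2) = 5.
The 4 cells of cage l must have product 90; hence (2,1) = 3.
Row 2 already has 3, so (2,6) = 4.
Column 6 already has 4; hence (3,6) = 2.
Cage i has product 240, which forces (4,1) = 5.
5 is placed in row 5, leaving (5,1) = 4.
Cage i has product 240; hence (6,1) = 2.
Cage g needs product 144, so (6,2) = 3.
Row 6 now contains 2, leaving (6,3) = 4.
Column 1 already has 2, leaving (1,1) = 1.
Column 2 now contains 3, which forces (1,2) = 6.
Cage l needs product 90, leaving (1,3) = 5.
Cage k needs two cells with sum 9, so (1,4) = 4.
6 is placed in row 1, which forces (1,5) = 2.
Column 6 already has 4, so (1,6) = 3.
Column 2 already has 6, so (2,2) = 2.
Row 2 now contains 4, so (2,4) = 5.
2 is placed in column 5; hence (2,5) = 6.
Row 3 now contains 2, so (3,2) = 4.
The 3 cells of cage h must have product 40, so (3,5) = 5.
4 is placed in column 3, leaving (4,3) = 2.
Cage h has product 40; hence (4,5) = 4.
Filled in: 1 6 5 4 2 3 / 3 2 1 5 6 4 / 6 4 3 1 5 2 / 5 1 2 3 4 6 / 4 5 6 2 3 1 / 2 3 4 6 1 5.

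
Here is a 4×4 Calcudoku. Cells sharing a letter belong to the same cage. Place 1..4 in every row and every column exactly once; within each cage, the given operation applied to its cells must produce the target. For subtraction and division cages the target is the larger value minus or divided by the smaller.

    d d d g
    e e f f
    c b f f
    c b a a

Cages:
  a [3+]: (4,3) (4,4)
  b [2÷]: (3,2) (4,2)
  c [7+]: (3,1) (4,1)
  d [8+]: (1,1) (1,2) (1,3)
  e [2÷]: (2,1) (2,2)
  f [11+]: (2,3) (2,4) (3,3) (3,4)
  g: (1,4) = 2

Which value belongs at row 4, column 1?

Cage g is given; hence (1,4) = 2.
Column 4 now contains 2, which forces (4,4) = 1.
Row 4 now contains 1, leaving (4,3) = 2.
Cage b needs two cells with quotient 2, which forces (3,2) = 2.
Row 4 already has 2, leaving (4,2) = 4.
The two cells of cage e must have quotient 2, leaving (2,1) = 2.
Column 2 now contains 4; hence (2,2) = 1.
1 is placed in row 2, leaving (2,3) = 3.
3 is placed in row 2, leaving (2,4) = 4.
The two cells of cage c must have sum 7, leaving (3,1) = 4.
Column 3 already has 3; hence (3,3) = 1.
Column 4 now contains 4; hence (3,4) = 3.
Row 4 already has 4, which forces (4,1) = 3.
Column 1 already has 3, so (1,1) = 1.
Column 2 now contains 1, which forces (1,2) = 3.
1 is placed in column 3, which forces (1,3) = 4.
The full grid is 1 3 4 2 / 2 1 3 4 / 4 2 1 3 / 3 4 2 1.

3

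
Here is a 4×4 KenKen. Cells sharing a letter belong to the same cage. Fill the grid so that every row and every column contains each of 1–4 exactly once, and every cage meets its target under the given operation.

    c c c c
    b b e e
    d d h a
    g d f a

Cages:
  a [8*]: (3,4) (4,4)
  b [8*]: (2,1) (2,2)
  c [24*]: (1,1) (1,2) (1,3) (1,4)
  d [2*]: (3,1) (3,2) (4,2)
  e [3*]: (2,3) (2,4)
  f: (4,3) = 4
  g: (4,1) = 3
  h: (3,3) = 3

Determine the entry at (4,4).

Cage d needs product 2, leaving (3,1) = 1.
Cage d has product 2, which forces (3,2) = 2.
Cage h is a single given cell; hence (3,3) = 3.
2 is placed in row 3; hence (3,4) = 4.
Cage g is given, which forces (4,1) = 3.
Cage d has product 2, leaving (4,2) = 1.
Cage f is given; hence (4,3) = 4.
Column 4 already has 4, which forces (4,4) = 2.
Cage b needs two cells with product 8, which forces (2,1) = 2.
Column 2 now contains 2, leaving (2,2) = 4.
Column 3 now contains 3; hence (2,3) = 1.
The two cells of cage e must have product 3, which forces (2,4) = 3.
Column 1 already has 2, so (1,1) = 4.
Column 2 already has 4, which forces (1,2) = 3.
Column 3 now contains 1, which forces (1,3) = 2.
Column 4 now contains 3, so (1,4) = 1.
The full grid is 4 3 2 1 / 2 4 1 3 / 1 2 3 4 / 3 1 4 2.

2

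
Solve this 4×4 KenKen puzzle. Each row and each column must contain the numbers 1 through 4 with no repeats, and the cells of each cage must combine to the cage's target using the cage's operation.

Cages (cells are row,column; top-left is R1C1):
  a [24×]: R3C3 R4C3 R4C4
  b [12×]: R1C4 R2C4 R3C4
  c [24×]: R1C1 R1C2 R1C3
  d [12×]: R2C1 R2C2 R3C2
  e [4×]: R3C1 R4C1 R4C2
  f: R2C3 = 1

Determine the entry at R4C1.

Cage f is a single given cell, leaving R2C3 = 1.
In row 1, 1 can only go at R1C4, so R1C4 = 1.
The only place for 2 in row 2 is R2C1.
The 3 cells of cage d must have product 12, leaving R2C2 = 3.
3 is placed in row 2, leaving R2C4 = 4.
Column 1 now contains 2; hence R3C1 = 1.
The 3 cells of cage d must have product 12; hence R3C2 = 2.
Column 4 already has 4, which forces R3C4 = 3.
The 3 cells of cage e must have product 4; hence R4C1 = 4.
Cage e needs product 4, so R4C2 = 1.
Column 4 already has 3; hence R4C4 = 2.
Column 1 now contains 4; hence R1C1 = 3.
2 is placed in column 2, which forces R1C2 = 4.
The 3 cells of cage c must have product 24, which forces R1C3 = 2.
Row 3 now contains 3; hence R3C3 = 4.
Row 4 now contains 2; hence R4C3 = 3.
Completed grid: 3 4 2 1 / 2 3 1 4 / 1 2 4 3 / 4 1 3 2.

4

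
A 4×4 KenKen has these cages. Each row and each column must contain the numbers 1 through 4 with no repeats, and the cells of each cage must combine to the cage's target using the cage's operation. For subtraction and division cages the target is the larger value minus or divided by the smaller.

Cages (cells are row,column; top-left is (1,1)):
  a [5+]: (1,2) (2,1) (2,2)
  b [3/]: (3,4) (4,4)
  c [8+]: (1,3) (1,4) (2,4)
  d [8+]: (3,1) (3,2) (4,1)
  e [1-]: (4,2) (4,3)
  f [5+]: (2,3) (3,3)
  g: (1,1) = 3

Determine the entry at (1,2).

G is a freebie; hence (1,1) = 3.
Row 2 needs a 4, and only (2,3) is open for it.
The 3 cells of cage c must have sum 8, which forces (1,4) = 4.
Cage f's pair has sum 5, which forces (3,3) = 1.
Row 3 now contains 1; hence (3,4) = 3.
Column 4 already has 3, leaving (4,4) = 1.
Column 3 now contains 1, so (1,3) = 2.
Column 4 already has 3, so (2,4) = 2.
Row 3 now contains 1; hence (3,1) = 4.
Row 3 already has 3, so (3,2) = 2.
The 3 cells of cage d must have sum 8, so (4,1) = 2.
Column 3 already has 2, leaving (4,3) = 3.
Row 1 already has 2, so (1,2) = 1.
2 is placed in row 2, which forces (2,1) = 1.
The 3 cells of cage a must have sum 5; hence (2,2) = 3.
3 is placed in row 4, so (4,2) = 4.
Filled in: 3 1 2 4 / 1 3 4 2 / 4 2 1 3 / 2 4 3 1.

1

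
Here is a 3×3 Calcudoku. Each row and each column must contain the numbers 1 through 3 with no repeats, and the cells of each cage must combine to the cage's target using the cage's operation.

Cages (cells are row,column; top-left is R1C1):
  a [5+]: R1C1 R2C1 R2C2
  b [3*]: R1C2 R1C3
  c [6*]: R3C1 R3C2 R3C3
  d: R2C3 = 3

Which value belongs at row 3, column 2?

Cage d is given; hence R2C3 = 3.
The 3 cells of cage a must have sum 5, so R1C1 = 2.
Cage b needs two cells with product 3, leaving R1C2 = 3.
3 is placed in column 3; hence R1C3 = 1.
3 is placed in row 2, which forces R2C1 = 1.
The 3 cells of cage a must have sum 5, leaving R2C2 = 2.
Column 1 now contains 1, which forces R3C1 = 3.
Column 2 now contains 2, which forces R3C2 = 1.
Column 3 already has 1, leaving R3C3 = 2.
Completed grid: 2 3 1 / 1 2 3 / 3 1 2.

1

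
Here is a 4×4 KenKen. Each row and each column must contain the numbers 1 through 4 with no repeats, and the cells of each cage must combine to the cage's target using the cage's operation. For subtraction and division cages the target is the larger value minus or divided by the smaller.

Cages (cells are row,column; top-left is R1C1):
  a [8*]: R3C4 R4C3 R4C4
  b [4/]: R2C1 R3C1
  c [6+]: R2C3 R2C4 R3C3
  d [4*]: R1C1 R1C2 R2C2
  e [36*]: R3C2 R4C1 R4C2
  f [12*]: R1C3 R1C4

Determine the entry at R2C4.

Cage e has product 36, leaving R3C2 = 3.
Cage e has product 36, which forces R4C1 = 3.
Cage e has product 36, which forces R4C2 = 4.
Cage d has product 4, leaving R1C1 = 2.
Column 2 now contains 4; hence R1C2 = 1.
Cage d needs product 4, which forces R2C2 = 2.
Cage a needs product 8; hence R3C4 = 4.
Cage f needs two cells with product 12, which forces R1C3 = 4.
Column 4 already has 4, which forces R1C4 = 3.
The two cells of cage b must have quotient 4, so R2C1 = 4.
Column 4 already has 3, which forces R2C4 = 1.
Row 3 already has 4, so R3C1 = 1.
Row 3 now contains 1, so R3C3 = 2.
Column 3 already has 2, leaving R4C3 = 1.
1 is placed in column 4, leaving R4C4 = 2.
Row 2 already has 1; hence R2C3 = 3.
Filled in: 2 1 4 3 / 4 2 3 1 / 1 3 2 4 / 3 4 1 2.

1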